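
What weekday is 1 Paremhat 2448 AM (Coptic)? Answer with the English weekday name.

Wednesday

Equivalently 16 March 2732 Gregorian, JDN 2718977.
Since JDN mod 7 = 2 (0 = Monday), the day is Wednesday.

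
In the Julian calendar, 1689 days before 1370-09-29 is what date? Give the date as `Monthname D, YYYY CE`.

February 13, 1366 CE

JDN of 1370-09-29 = 2221722.
2221722 − 1689 = 2220033.
JDN 2220033 in the Julian calendar is February 13, 1366 CE.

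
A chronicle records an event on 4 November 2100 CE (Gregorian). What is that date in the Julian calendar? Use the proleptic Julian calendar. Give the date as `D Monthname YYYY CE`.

The Julian–Gregorian offset here is 14 days (Julian trailing).
4 November 2100 Gregorian − 14 days → 21 October 2100 Julian.

21 October 2100 CE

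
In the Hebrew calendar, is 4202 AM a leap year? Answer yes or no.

Hebrew year 4202 is year 3 of its 19-year Metonic cycle; leap years are at positions 3, 6, 8, 11, 14, 17, 19, so it is a leap year (13 months).

yes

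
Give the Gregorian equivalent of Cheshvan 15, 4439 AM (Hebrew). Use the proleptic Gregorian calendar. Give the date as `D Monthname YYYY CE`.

Both dates share Julian Day Number 1969007; in the Gregorian calendar that is 9 November 678 CE.

9 November 678 CE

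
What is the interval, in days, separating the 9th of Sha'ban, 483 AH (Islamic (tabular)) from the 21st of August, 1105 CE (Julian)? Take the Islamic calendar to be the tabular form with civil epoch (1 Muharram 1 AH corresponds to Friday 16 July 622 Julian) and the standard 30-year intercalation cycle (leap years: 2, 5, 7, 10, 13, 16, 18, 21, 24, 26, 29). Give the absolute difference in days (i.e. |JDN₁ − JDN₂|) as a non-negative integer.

JDN of the first date = 2119460.
JDN of the second date = 2124892.
|2124892 − 2119460| = 5432.

5432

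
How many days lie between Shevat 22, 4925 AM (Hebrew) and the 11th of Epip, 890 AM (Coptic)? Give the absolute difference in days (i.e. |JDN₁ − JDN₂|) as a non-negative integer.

3436

JDN of the first date = 2146611.
JDN of the second date = 2150047.
|2150047 − 2146611| = 3436.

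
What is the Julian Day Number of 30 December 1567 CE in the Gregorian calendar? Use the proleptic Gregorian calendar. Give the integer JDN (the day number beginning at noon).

JDN 2299161 is 15 October 1582 CE (Gregorian); the target day is −5403 days from there, so JDN = 2293758.

2293758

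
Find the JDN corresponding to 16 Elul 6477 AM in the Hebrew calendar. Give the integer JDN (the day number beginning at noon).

Equivalently 15 September 2717 (Gregorian).
JDN 2400001 is 17 November 1858 CE (Gregorian), MJD 0; the target day is +313680 days from there, so JDN = 2713681.

2713681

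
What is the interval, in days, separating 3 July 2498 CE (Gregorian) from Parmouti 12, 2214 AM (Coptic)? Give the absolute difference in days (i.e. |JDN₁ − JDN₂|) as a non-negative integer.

JDN of the first date = 2633620.
JDN of the second date = 2633549.
|2633549 − 2633620| = 71.

71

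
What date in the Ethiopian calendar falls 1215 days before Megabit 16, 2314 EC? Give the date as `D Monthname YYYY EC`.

Counting 1215 days back from JDN 2569239 reaches JDN 2568024, which is 17 Hidar 2311 EC.

17 Hidar 2311 EC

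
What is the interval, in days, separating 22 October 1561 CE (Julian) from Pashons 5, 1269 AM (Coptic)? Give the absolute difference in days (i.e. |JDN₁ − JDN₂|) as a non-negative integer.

JDN of the first date = 2291508.
JDN of the second date = 2288411.
|2288411 − 2291508| = 3097.

3097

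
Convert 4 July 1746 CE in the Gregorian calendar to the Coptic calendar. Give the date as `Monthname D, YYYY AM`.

Paoni 29, 1462 AM

Julian Day Number of the source date = 2358958.
Converting JDN 2358958 to the Coptic calendar gives 29 Paoni 1462 AM.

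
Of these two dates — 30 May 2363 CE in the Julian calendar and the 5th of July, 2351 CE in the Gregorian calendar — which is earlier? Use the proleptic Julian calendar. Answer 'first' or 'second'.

second

First date → JDN 2584293; second date → JDN 2579930.
JDN 2579930 < JDN 2584293, so the second date is earlier.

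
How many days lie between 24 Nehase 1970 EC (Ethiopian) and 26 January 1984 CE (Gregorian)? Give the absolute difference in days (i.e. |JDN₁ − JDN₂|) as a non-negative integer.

JDN of the first date = 2443751.
JDN of the second date = 2445726.
|2445726 − 2443751| = 1975.

1975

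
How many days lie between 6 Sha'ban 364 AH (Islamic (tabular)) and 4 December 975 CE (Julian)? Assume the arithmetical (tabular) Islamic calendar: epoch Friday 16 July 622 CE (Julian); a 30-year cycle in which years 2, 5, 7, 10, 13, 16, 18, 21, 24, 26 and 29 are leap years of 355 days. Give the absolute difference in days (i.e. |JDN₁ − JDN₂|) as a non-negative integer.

227

First date → JDN 2077287; second date → JDN 2077514.
The interval is |2077287 − 2077514| = 227 days.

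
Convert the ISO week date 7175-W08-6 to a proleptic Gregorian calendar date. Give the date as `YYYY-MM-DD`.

7175-02-22

ISO week 1 of 7175 is the week containing the first Thursday of 7175.
Week 8, day 6 (Saturday) lands on 7175-02-22.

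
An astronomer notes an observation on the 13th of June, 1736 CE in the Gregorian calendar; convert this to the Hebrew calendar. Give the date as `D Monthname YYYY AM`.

4 Tammuz 5496 AM

Julian Day Number of the source date = 2355285.
Converting JDN 2355285 to the Hebrew calendar gives 4 Tammuz 5496 AM.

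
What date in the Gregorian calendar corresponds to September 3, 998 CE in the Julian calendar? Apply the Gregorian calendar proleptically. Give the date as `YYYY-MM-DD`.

For dates in this range the Gregorian date is 5 days ahead of the Julian.
3 September 998 Julian + 5 days → 8 September 998 Gregorian.

0998-09-08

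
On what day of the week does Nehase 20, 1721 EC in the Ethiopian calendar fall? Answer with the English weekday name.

In the Gregorian calendar this is 24 August 1729 (JDN 2352800).
JDN 2352800 mod 7 = 2, and JDN 0 was a Monday, so this is a Wednesday.

Wednesday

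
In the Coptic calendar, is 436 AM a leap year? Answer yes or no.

no

436 mod 4 = 0; in the Coptic calendar a year is leap when year mod 4 = 3, so it is a common year.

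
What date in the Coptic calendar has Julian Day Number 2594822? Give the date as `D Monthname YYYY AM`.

The Gregorian equivalent of JDN 2594822 is 12 April 2392.
In the Coptic calendar that day is 1 Parmouti 2108 AM.

1 Parmouti 2108 AM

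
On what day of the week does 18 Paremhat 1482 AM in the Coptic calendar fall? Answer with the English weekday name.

Equivalently 25 March 1766 Gregorian, JDN 2366162.
JDN 2366162 mod 7 = 1, and JDN 0 was a Monday, so this is a Tuesday.

Tuesday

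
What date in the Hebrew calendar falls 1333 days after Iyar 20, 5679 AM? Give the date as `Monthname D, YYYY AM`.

Tevet 24, 5683 AM

JDN of Iyar 20, 5679 AM = 2422099.
2422099 + 1333 = 2423432.
JDN 2423432 in the Hebrew calendar is Tevet 24, 5683 AM.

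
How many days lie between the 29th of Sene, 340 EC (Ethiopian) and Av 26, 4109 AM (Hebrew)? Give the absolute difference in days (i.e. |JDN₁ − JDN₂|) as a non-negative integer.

JDN of the first date = 1848339.
JDN of the second date = 1848739.
|1848739 − 1848339| = 400.

400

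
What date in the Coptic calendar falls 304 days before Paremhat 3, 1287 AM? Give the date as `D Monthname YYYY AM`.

4 Pashons 1286 AM

JDN of Paremhat 3, 1287 AM = 2294923.
2294923 − 304 = 2294619.
JDN 2294619 in the Coptic calendar is 4 Pashons 1286 AM.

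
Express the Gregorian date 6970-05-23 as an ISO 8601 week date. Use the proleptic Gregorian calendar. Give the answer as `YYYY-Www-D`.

The weekday is Wednesday (ISO weekday 3).
That Wednesday belongs to ISO week 21 of ISO year 6970.

6970-W21-3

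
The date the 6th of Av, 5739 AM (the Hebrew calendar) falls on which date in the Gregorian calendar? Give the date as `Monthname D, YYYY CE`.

July 30, 1979 CE

Both dates share Julian Day Number 2444085; in the Gregorian calendar that is 30 July 1979 CE.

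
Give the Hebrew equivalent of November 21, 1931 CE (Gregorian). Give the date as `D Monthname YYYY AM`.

11 Kislev 5692 AM

Both dates share Julian Day Number 2426667; in the Hebrew calendar that is 11 Kislev 5692 AM.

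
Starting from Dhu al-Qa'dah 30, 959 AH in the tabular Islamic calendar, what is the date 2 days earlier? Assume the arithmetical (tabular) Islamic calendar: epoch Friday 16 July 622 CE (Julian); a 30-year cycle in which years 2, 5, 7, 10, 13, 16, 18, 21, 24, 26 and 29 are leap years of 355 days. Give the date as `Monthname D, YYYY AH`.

The starting date is JDN 2288247; 2288247 − 2 = 2288245.
JDN 2288245 corresponds to Dhu al-Qa'dah 28, 959 AH.

Dhu al-Qa'dah 28, 959 AH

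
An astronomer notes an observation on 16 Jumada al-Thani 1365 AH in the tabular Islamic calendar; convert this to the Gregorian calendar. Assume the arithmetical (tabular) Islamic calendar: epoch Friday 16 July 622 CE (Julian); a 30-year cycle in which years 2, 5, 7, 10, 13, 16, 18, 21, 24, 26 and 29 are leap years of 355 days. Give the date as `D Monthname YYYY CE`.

18 May 1946 CE

Julian Day Number of the source date = 2431959.
Converting JDN 2431959 to the Gregorian calendar gives 18 May 1946 CE.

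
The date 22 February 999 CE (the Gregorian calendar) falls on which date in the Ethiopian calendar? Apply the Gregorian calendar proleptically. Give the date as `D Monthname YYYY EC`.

23 Yekatit 991 EC

Julian Day Number of the source date = 2085990.
Converting JDN 2085990 to the Ethiopian calendar gives 23 Yekatit 991 EC.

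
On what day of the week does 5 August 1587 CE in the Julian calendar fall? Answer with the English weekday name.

Saturday

Equivalently 15 August 1587 Gregorian, JDN 2300926.
JDN 2300926 mod 7 = 5, and JDN 0 was a Monday, so this is a Saturday.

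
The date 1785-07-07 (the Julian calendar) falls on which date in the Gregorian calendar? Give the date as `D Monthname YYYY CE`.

18 July 1785 CE

At this point the Julian calendar is 11 days behind the Gregorian.
7 July 1785 Julian + 11 days → 18 July 1785 Gregorian.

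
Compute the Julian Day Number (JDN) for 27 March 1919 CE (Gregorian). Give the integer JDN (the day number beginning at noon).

JDN 2299161 is 15 October 1582 CE (Gregorian); the target day is +122884 days from there, so JDN = 2422045.

2422045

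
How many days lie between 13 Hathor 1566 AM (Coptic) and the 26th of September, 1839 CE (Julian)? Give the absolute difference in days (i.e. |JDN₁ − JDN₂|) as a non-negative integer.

First date → JDN 2396718; second date → JDN 2393021.
The interval is |2396718 − 2393021| = 3697 days.

3697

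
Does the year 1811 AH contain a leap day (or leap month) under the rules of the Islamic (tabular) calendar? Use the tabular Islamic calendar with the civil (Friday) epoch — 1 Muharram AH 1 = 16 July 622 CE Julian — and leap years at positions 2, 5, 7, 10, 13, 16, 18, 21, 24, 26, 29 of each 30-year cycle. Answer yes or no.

Year 1811 AH is year 11 of its 30-year cycle; leap positions are 2, 5, 7, 10, 13, 16, 18, 21, 24, 26, 29, so it is a common year (354 days).

no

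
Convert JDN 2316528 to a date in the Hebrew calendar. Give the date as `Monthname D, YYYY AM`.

Iyar 21, 5390 AM

JDN 2316528 is 3 May 1630 in the Gregorian calendar.
In the Hebrew calendar that day is Iyar 21, 5390 AM.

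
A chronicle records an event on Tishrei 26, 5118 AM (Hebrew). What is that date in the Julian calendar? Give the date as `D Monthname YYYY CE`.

11 October 1357 CE

Both dates share Julian Day Number 2216986; in the Julian calendar that is 11 October 1357 CE.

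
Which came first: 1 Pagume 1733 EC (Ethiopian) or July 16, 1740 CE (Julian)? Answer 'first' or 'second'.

Converting both to JDN: 2357194 vs 2356790; the smaller is the second.

second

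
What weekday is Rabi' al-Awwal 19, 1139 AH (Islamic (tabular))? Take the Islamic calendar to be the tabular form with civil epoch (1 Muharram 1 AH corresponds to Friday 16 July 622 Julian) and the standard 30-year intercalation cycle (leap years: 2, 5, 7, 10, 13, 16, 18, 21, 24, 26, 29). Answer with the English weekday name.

Thursday

This is JDN 2351786 (14 November 1726 Gregorian).
Since JDN mod 7 = 3 (0 = Monday), the day is Thursday.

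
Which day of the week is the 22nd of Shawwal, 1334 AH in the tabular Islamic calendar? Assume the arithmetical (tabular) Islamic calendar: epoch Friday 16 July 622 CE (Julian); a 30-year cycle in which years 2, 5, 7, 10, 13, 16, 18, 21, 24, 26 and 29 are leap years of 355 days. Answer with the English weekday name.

Tuesday

This is JDN 2421098 (22 August 1916 Gregorian).
Since JDN mod 7 = 1 (0 = Monday), the day is Tuesday.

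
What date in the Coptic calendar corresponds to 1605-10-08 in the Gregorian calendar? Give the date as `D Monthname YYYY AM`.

Julian Day Number of the source date = 2307555.
Converting JDN 2307555 to the Coptic calendar gives 1 Paopi 1322 AM.

1 Paopi 1322 AM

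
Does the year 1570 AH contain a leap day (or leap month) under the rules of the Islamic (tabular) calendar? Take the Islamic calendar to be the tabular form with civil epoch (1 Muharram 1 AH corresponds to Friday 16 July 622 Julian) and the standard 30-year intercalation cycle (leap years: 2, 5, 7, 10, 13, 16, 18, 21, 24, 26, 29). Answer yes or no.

Year 1570 AH is year 10 of its 30-year cycle; leap positions are 2, 5, 7, 10, 13, 16, 18, 21, 24, 26, 29, so it is a leap year (355 days).

yes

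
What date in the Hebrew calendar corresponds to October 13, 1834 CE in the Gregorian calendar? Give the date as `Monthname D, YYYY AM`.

Tishrei 10, 5595 AM

Julian Day Number of the source date = 2391200.
Converting JDN 2391200 to the Hebrew calendar gives 10 Tishrei 5595 AM.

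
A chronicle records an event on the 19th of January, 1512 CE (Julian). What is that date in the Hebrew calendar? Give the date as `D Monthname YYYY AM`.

The source date corresponds to 29 January 1512 in the proleptic Gregorian calendar (JDN 2273334).
That day falls on 1 Shevat 5272 AM in the Hebrew calendar.

1 Shevat 5272 AM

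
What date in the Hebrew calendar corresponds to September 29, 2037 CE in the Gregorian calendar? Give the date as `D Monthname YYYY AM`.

20 Tishrei 5798 AM

Both dates share Julian Day Number 2465331; in the Hebrew calendar that is 20 Tishrei 5798 AM.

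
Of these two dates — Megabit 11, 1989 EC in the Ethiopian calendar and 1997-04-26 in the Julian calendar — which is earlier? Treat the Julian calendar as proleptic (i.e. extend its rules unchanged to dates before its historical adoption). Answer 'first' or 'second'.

first

The two dates have Julian Day Numbers 2450528 and 2450578 respectively.
Since 2450528 < 2450578, the first date comes first.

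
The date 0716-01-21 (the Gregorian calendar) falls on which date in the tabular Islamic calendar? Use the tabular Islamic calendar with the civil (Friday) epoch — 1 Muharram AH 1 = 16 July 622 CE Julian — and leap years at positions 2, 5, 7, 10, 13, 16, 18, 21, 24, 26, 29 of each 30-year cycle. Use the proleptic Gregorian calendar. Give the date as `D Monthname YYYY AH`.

17 Jumada al-Awwal 97 AH

Both dates share Julian Day Number 1982593; in the tabular Islamic calendar that is 17 Jumada al-Awwal 97 AH.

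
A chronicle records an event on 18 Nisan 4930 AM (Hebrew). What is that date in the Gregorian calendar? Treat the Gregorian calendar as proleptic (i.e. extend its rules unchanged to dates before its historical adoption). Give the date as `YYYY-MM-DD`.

Both dates share Julian Day Number 2148495; in the Gregorian calendar that is 12 April 1170 CE.

1170-04-12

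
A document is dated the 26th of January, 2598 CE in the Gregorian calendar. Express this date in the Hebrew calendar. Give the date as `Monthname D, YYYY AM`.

Tevet 27, 6358 AM

Julian Day Number of the source date = 2669986.
Converting JDN 2669986 to the Hebrew calendar gives 27 Tevet 6358 AM.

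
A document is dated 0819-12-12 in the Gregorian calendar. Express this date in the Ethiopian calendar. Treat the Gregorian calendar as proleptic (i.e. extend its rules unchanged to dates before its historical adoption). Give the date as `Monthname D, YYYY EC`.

Julian Day Number of the source date = 2020539.
Converting JDN 2020539 to the Ethiopian calendar gives 11 Tahsas 812 EC.

Tahsas 11, 812 EC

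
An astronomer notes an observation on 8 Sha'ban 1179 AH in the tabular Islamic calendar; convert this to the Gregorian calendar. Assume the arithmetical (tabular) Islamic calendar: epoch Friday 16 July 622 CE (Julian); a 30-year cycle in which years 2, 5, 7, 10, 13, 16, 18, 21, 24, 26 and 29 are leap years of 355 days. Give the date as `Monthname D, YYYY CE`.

January 20, 1766 CE

Julian Day Number of the source date = 2366098.
Converting JDN 2366098 to the Gregorian calendar gives 20 January 1766 CE.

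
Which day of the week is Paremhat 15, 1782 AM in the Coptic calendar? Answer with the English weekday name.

In the Gregorian calendar this is 24 March 2066 (JDN 2475734).
Since JDN mod 7 = 2 (0 = Monday), the day is Wednesday.

Wednesday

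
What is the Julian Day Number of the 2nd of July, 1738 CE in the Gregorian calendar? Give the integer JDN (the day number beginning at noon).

JDN 2299161 is 15 October 1582 CE (Gregorian); the target day is +56873 days from there, so JDN = 2356034.

2356034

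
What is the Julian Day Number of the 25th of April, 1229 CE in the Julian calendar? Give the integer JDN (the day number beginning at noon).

In the proleptic Gregorian calendar the same day is 2 May 1229.
JDN 2400001 is 17 November 1858 CE (Gregorian), MJD 0; the target day is −229936 days from there, so JDN = 2170065.

2170065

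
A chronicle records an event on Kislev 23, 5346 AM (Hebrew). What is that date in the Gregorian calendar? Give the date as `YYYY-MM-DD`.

Both dates share Julian Day Number 2300317; in the Gregorian calendar that is 14 December 1585 CE.

1585-12-14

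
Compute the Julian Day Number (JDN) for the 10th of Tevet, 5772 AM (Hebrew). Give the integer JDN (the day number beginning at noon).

2455932

In the Gregorian calendar the same day is 5 January 2012.
JDN 2299161 is 15 October 1582 CE (Gregorian); the target day is +156771 days from there, so JDN = 2455932.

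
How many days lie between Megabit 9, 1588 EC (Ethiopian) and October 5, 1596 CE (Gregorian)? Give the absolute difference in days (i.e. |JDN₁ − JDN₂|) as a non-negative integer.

First date → JDN 2304061; second date → JDN 2304265.
The interval is |2304061 − 2304265| = 204 days.

204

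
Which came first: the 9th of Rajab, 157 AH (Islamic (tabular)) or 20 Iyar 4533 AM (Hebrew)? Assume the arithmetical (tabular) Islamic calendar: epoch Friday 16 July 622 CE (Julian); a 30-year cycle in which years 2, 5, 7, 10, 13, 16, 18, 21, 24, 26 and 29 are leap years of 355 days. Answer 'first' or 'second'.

The two dates have Julian Day Numbers 2003906 and 2003534 respectively.
Since 2003534 < 2003906, the second date comes first.

second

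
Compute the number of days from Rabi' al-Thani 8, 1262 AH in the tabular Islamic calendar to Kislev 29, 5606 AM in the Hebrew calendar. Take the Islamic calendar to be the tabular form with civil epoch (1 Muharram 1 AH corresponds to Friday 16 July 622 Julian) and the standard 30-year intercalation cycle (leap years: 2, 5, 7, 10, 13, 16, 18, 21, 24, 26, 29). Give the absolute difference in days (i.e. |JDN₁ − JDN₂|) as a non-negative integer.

JDN of the first date = 2395392.
JDN of the second date = 2395294.
|2395294 − 2395392| = 98.

98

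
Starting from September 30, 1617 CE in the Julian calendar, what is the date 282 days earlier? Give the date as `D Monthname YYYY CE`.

Counting 282 days back from JDN 2311940 reaches JDN 2311658, which is 22 December 1616 CE.

22 December 1616 CE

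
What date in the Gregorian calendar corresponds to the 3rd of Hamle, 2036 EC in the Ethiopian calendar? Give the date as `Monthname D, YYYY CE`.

July 10, 2044 CE

Julian Day Number of the source date = 2467807.
Converting JDN 2467807 to the Gregorian calendar gives 10 July 2044 CE.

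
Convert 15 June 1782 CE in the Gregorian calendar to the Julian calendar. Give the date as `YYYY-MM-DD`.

For dates in this range the Gregorian date is 11 days ahead of the Julian.
15 June 1782 Gregorian − 11 days → 4 June 1782 Julian.

1782-06-04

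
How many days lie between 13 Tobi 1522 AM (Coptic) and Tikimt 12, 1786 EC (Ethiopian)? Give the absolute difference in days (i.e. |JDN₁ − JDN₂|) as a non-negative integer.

4474

JDN of the first date = 2380707.
JDN of the second date = 2376233.
|2376233 − 2380707| = 4474.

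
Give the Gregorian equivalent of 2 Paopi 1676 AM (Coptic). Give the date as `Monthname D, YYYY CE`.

Julian Day Number of the source date = 2436855.
Converting JDN 2436855 to the Gregorian calendar gives 13 October 1959 CE.

October 13, 1959 CE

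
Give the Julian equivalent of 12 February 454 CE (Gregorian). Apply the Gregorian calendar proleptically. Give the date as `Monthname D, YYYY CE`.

The Julian–Gregorian offset here is 1 day (Julian trailing).
12 February 454 Gregorian − 1 day → 11 February 454 Julian.

February 11, 454 CE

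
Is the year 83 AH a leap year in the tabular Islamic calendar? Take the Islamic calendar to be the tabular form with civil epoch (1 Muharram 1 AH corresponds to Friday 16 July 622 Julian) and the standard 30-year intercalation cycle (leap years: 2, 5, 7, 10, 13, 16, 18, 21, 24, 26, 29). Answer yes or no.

Year 83 AH is year 23 of its 30-year cycle; leap positions are 2, 5, 7, 10, 13, 16, 18, 21, 24, 26, 29, so it is a common year (354 days).

no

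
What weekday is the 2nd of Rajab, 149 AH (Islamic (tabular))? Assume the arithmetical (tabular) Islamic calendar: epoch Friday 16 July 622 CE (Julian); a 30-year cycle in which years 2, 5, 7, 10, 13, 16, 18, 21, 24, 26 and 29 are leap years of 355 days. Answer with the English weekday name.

Wednesday

In the proleptic Gregorian calendar this is 17 August 766 (JDN 2001064).
2001064 ≡ 2 (mod 7); counting from Monday = 0 gives Wednesday.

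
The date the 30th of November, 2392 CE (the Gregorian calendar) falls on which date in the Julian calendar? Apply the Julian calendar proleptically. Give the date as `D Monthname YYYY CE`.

For dates in this range the Gregorian date is 16 days ahead of the Julian.
30 November 2392 Gregorian − 16 days → 14 November 2392 Julian.

14 November 2392 CE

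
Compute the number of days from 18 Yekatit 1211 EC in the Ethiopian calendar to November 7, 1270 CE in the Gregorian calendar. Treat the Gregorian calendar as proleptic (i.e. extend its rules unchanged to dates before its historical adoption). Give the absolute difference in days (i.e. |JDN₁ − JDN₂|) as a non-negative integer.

18889

JDN of the first date = 2166340.
JDN of the second date = 2185229.
|2185229 − 2166340| = 18889.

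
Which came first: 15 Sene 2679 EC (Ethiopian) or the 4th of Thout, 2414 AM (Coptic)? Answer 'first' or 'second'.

first

First date → JDN 2702644; second date → JDN 2706381.
JDN 2702644 < JDN 2706381, so the first date is earlier.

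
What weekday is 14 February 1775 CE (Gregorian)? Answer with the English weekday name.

Tuesday

2369410 ≡ 1 (mod 7); counting from Monday = 0 gives Tuesday.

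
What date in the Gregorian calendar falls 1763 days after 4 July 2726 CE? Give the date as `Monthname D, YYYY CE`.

May 2, 2731 CE

The starting date is JDN 2716895; 2716895 + 1763 = 2718658.
JDN 2718658 corresponds to May 2, 2731 CE.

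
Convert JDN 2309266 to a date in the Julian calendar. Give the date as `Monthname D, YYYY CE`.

June 5, 1610 CE

JDN 2309266 is 15 June 1610 in the Gregorian calendar.
In the Julian calendar that day is June 5, 1610 CE.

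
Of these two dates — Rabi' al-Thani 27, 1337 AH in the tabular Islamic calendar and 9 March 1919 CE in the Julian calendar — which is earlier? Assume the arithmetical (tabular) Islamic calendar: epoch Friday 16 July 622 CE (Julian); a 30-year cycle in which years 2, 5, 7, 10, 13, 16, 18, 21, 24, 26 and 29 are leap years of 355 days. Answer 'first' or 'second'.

first

The two dates have Julian Day Numbers 2421989 and 2422040 respectively.
Since 2421989 < 2422040, the first date comes first.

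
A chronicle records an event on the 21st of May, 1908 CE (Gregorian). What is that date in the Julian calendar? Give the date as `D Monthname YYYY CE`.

At this point the Julian calendar is 13 days behind the Gregorian.
21 May 1908 Gregorian − 13 days → 8 May 1908 Julian.

8 May 1908 CE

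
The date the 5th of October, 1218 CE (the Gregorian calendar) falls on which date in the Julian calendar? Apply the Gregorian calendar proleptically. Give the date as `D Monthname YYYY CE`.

28 September 1218 CE

At this point the Julian calendar is 7 days behind the Gregorian.
5 October 1218 Gregorian − 7 days → 28 September 1218 Julian.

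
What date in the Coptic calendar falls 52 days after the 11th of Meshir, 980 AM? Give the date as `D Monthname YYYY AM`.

3 Parmouti 980 AM

Counting 52 days forward from JDN 2182770 reaches JDN 2182822, which is 3 Parmouti 980 AM.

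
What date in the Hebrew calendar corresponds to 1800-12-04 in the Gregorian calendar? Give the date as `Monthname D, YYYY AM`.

Kislev 17, 5561 AM

Both dates share Julian Day Number 2378834; in the Hebrew calendar that is 17 Kislev 5561 AM.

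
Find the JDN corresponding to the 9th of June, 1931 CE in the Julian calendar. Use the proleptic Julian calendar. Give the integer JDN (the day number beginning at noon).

Equivalently 22 June 1931 (Gregorian).
JDN 2299161 is 15 October 1582 CE (Gregorian); the target day is +127354 days from there, so JDN = 2426515.

2426515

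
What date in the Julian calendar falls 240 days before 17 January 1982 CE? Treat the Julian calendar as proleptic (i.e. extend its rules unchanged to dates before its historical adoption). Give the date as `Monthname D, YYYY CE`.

May 22, 1981 CE

The starting date is JDN 2445000; 2445000 − 240 = 2444760.
JDN 2444760 corresponds to May 22, 1981 CE.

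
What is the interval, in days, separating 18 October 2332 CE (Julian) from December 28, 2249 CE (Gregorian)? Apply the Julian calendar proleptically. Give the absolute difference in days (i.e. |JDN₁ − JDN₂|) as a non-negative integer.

First date → JDN 2573112; second date → JDN 2542852.
The interval is |2573112 − 2542852| = 30260 days.

30260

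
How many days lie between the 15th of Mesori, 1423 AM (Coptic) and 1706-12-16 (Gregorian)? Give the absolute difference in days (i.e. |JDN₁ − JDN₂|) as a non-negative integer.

246

JDN of the first date = 2344759.
JDN of the second date = 2344513.
|2344513 − 2344759| = 246.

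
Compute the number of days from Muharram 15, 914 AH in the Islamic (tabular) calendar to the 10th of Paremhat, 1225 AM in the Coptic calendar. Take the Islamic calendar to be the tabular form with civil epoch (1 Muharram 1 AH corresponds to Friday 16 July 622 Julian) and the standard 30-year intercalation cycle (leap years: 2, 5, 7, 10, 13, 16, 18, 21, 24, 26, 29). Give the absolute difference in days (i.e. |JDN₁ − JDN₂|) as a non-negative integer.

First date → JDN 2271991; second date → JDN 2272285.
The interval is |2271991 − 2272285| = 294 days.

294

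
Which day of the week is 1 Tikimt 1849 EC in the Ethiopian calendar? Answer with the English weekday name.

This is JDN 2399233 (10 October 1856 Gregorian).
Since JDN mod 7 = 4 (0 = Monday), the day is Friday.

Friday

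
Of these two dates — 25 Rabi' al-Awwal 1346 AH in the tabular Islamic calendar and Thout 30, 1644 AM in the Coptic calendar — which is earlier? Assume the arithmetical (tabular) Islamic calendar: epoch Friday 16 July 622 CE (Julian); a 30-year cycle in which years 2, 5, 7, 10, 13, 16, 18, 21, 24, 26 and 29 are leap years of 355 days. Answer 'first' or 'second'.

first

The two dates have Julian Day Numbers 2425146 and 2425165 respectively.
Since 2425146 < 2425165, the first date comes first.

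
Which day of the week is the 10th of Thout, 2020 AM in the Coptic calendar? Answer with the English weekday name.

Thursday

This is JDN 2562479 (24 September 2303 Gregorian).
2562479 ≡ 3 (mod 7); counting from Monday = 0 gives Thursday.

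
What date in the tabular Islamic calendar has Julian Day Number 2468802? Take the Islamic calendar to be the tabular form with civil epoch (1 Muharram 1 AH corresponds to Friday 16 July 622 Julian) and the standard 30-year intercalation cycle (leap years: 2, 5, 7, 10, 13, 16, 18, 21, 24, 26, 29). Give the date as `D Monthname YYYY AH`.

JDN 2468802 is 1 April 2047 in the Gregorian calendar.
In the tabular Islamic calendar that day is 5 Jumada al-Thani 1469 AH.

5 Jumada al-Thani 1469 AH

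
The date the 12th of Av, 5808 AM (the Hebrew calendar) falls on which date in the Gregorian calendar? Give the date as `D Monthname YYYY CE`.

22 July 2048 CE

Both dates share Julian Day Number 2469280; in the Gregorian calendar that is 22 July 2048 CE.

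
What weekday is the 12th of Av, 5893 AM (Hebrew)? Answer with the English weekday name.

Friday

This is JDN 2500348 (14 August 2133 Gregorian).
Since JDN mod 7 = 4 (0 = Monday), the day is Friday.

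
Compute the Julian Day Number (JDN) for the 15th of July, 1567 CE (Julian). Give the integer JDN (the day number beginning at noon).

2293600

In the proleptic Gregorian calendar the same day is 25 July 1567.
JDN 2400001 is 17 November 1858 CE (Gregorian), MJD 0; the target day is −106401 days from there, so JDN = 2293600.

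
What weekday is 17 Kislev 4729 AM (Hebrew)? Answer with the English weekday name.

Wednesday

This is JDN 2074935 (16 November 968 Gregorian).
Since JDN mod 7 = 2 (0 = Monday), the day is Wednesday.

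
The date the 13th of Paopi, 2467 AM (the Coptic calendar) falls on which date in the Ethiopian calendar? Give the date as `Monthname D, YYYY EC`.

Tikimt 13, 2743 EC

The source date corresponds to 29 October 2750 in the Gregorian calendar (JDN 2725778).
That day falls on 13 Tikimt 2743 EC in the Ethiopian calendar.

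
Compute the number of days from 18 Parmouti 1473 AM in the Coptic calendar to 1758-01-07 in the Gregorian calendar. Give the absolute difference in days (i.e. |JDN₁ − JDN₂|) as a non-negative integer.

258

JDN of the first date = 2362905.
JDN of the second date = 2363163.
|2363163 − 2362905| = 258.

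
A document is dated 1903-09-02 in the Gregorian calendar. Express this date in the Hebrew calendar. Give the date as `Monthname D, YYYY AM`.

Julian Day Number of the source date = 2416360.
Converting JDN 2416360 to the Hebrew calendar gives 10 Elul 5663 AM.

Elul 10, 5663 AM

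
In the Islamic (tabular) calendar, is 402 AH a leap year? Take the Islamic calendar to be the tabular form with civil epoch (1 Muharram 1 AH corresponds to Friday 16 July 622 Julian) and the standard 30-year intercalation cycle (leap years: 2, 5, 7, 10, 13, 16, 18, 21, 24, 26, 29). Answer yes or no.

no

Year 402 AH is year 12 of its 30-year cycle; leap positions are 2, 5, 7, 10, 13, 16, 18, 21, 24, 26, 29, so it is a common year (354 days).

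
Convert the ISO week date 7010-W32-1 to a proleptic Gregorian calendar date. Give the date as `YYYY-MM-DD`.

7010-08-06

ISO week 1 of 7010 is the week containing the first Thursday of 7010.
Week 32, day 1 (Monday) lands on 7010-08-06.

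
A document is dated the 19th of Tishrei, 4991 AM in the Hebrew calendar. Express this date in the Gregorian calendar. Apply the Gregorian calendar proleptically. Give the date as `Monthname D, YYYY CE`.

October 4, 1230 CE

Julian Day Number of the source date = 2170585.
Converting JDN 2170585 to the Gregorian calendar gives 4 October 1230 CE.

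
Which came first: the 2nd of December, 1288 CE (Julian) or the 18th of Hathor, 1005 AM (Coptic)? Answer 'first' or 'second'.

First date → JDN 2191836; second date → JDN 2191818.
JDN 2191818 < JDN 2191836, so the second date is earlier.

second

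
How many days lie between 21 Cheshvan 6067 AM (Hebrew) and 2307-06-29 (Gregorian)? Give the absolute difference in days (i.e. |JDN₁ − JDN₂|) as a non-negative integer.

242

JDN of the first date = 2563611.
JDN of the second date = 2563853.
|2563853 − 2563611| = 242.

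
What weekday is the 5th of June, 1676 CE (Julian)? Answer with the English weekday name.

Equivalently 15 June 1676 Gregorian, JDN 2333373.
2333373 ≡ 0 (mod 7); counting from Monday = 0 gives Monday.

Monday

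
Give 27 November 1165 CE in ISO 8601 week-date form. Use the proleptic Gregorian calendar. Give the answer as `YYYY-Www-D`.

The weekday is Saturday (ISO weekday 6).
That Saturday belongs to ISO week 47 of ISO year 1165.

1165-W47-6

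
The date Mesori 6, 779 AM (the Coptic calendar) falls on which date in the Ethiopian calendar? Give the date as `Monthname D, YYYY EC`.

The source date corresponds to 5 August 1063 in the proleptic Gregorian calendar (JDN 2109529).
That day falls on 6 Nehase 1055 EC in the Ethiopian calendar.

Nehase 6, 1055 EC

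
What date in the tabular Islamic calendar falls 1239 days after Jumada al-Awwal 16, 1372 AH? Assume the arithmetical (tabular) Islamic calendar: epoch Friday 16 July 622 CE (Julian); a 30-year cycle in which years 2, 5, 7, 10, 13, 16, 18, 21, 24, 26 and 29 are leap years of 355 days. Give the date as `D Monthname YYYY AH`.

15 Dhu al-Qa'dah 1375 AH

Counting 1239 days forward from JDN 2434410 reaches JDN 2435649, which is 15 Dhu al-Qa'dah 1375 AH.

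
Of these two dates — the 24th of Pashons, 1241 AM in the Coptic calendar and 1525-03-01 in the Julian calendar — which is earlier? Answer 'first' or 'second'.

Converting both to JDN: 2278203 vs 2278124; the smaller is the second.

second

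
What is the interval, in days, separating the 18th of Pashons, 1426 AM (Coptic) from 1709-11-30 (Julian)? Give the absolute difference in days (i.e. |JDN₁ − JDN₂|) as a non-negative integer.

164

JDN of the first date = 2345768.
JDN of the second date = 2345604.
|2345604 − 2345768| = 164.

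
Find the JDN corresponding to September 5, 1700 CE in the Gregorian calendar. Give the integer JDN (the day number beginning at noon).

2342220

JDN 2451545 is 1 January 2000 CE (Gregorian); the target day is −109325 days from there, so JDN = 2342220.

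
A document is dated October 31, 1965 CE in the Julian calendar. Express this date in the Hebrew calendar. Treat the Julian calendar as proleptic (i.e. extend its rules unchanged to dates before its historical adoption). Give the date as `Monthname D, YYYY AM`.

The source date corresponds to 13 November 1965 in the Gregorian calendar (JDN 2439078).
That day falls on 18 Cheshvan 5726 AM in the Hebrew calendar.

Cheshvan 18, 5726 AM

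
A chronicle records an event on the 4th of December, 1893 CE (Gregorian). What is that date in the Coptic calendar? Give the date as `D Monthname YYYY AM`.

Both dates share Julian Day Number 2412802; in the Coptic calendar that is 26 Hathor 1610 AM.

26 Hathor 1610 AM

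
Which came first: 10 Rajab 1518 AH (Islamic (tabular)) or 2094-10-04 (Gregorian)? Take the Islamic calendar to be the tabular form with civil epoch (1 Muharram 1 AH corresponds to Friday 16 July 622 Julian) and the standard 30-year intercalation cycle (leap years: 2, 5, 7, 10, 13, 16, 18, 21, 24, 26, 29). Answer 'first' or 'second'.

First date → JDN 2486200; second date → JDN 2486155.
JDN 2486155 < JDN 2486200, so the second date is earlier.

second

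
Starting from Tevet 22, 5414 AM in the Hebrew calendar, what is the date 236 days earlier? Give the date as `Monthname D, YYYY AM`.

The starting date is JDN 2325182; 2325182 − 236 = 2324946.
JDN 2324946 corresponds to Iyar 23, 5413 AM.

Iyar 23, 5413 AM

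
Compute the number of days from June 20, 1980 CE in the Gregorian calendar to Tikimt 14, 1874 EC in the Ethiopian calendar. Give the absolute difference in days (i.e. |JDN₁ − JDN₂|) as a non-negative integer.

36034

JDN of the first date = 2444411.
JDN of the second date = 2408377.
|2408377 − 2444411| = 36034.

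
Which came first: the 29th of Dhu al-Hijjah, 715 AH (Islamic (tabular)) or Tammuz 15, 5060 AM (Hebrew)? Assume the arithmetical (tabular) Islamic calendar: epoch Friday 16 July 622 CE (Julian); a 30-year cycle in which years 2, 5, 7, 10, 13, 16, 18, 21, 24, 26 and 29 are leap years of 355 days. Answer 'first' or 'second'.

The two dates have Julian Day Numbers 2201811 and 2196067 respectively.
Since 2196067 < 2201811, the second date comes first.

second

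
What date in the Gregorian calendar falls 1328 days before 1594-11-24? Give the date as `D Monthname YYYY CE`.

6 April 1591 CE

JDN of 1594-11-24 = 2303584.
2303584 − 1328 = 2302256.
JDN 2302256 in the Gregorian calendar is 6 April 1591 CE.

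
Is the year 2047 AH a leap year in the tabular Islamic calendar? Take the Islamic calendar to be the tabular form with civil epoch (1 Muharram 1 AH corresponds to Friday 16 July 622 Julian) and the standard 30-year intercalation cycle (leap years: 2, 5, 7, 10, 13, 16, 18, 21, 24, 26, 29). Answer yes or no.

yes

Year 2047 AH is year 7 of its 30-year cycle; leap positions are 2, 5, 7, 10, 13, 16, 18, 21, 24, 26, 29, so it is a leap year (355 days).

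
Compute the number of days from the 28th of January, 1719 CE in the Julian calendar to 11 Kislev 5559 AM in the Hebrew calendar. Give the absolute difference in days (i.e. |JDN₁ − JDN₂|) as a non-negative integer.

29139

JDN of the first date = 2348950.
JDN of the second date = 2378089.
|2378089 − 2348950| = 29139.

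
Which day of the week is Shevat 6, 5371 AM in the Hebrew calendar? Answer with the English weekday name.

Thursday

This is JDN 2309485 (20 January 1611 Gregorian).
JDN 2309485 mod 7 = 3, and JDN 0 was a Monday, so this is a Thursday.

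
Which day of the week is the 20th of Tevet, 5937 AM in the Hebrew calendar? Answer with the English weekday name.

Monday

This is JDN 2516213 (20 January 2177 Gregorian).
JDN 2516213 mod 7 = 0, and JDN 0 was a Monday, so this is a Monday.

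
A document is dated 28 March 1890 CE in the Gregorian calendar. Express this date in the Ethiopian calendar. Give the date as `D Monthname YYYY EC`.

20 Megabit 1882 EC

Both dates share Julian Day Number 2411455; in the Ethiopian calendar that is 20 Megabit 1882 EC.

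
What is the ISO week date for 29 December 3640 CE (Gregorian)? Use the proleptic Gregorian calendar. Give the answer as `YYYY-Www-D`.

3640-W52-6

The weekday is Saturday (ISO weekday 6).
That Saturday belongs to ISO week 52 of ISO year 3640.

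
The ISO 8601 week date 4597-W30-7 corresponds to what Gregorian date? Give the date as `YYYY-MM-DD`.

4597-07-30

ISO week 1 of 4597 is the week containing the first Thursday of 4597.
Week 30, day 7 (Sunday) lands on 4597-07-30.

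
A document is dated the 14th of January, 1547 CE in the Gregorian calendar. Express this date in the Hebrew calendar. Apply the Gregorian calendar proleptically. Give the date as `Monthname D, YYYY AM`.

Julian Day Number of the source date = 2286103.
Converting JDN 2286103 to the Hebrew calendar gives 13 Shevat 5307 AM.

Shevat 13, 5307 AM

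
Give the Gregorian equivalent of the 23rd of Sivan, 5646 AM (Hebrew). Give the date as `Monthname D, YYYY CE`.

Julian Day Number of the source date = 2410084.
Converting JDN 2410084 to the Gregorian calendar gives 26 June 1886 CE.

June 26, 1886 CE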